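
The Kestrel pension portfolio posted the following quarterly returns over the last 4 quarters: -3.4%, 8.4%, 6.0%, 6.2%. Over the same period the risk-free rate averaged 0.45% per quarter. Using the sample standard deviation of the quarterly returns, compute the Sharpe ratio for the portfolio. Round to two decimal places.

Mean return μ = 17.20 / 4 = 4.3000%
Sample σ = √[Σ(r − μ)² / 3] = √[82.6000 / 3] = √27.5333 = 5.2472%
Sharpe = (μ − rf) / σ = (4.3000 − 0.45) / 5.2472 = 3.8500 / 5.2472 = 0.7337

0.73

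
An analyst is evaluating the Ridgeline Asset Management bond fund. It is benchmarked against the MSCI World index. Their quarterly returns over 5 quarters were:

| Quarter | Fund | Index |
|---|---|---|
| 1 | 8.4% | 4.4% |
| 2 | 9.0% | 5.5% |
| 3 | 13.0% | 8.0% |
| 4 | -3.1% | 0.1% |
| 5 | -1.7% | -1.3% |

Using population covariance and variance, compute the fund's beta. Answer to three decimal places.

r̄p = 5.1200%,  r̄m = 3.3400%
Cov = Σ(rp − r̄p)(rm − r̄m) / 5 = 21.3712
Var(rm) = Σ(rm − r̄m)² / 5 = 11.9064
β = Cov / Var = 21.3712 / 11.9064 = 1.7949

1.795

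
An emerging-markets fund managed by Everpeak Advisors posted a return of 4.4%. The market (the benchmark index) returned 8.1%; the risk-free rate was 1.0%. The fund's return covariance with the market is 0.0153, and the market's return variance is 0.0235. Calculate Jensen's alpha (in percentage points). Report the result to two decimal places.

β = Cov / Var = 0.0153 / 0.0235 = 0.6511
E[R] = Rf + β(Rm − Rf) = 1.0% + 0.6511 × (8.1% − 1.0%) = 5.6228%
α = Rp − E[R] = 4.4% − 5.6228% = -1.2228

-1.22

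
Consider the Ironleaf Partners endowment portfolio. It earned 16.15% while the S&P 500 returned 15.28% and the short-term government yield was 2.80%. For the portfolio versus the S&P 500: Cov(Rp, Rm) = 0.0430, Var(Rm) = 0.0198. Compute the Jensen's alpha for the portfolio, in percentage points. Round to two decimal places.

-13.75

β = Cov / Var = 0.0430 / 0.0198 = 2.1717
E[R] = Rf + β(Rm − Rf) = 2.80% + 2.1717 × (15.28% − 2.80%) = 29.9028%
α = Rp − E[R] = 16.15% − 29.9028% = -13.7528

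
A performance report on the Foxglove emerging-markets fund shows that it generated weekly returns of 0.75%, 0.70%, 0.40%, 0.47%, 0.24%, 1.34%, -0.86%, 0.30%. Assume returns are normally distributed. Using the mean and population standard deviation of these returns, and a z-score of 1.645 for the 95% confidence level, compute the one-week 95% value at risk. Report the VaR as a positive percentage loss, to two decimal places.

0.54

μ = (0.75 + 0.7 + 0.4 + 0.47 + 0.24 + 1.34 − 0.86 + 0.3) / 8 = 3.340 / 8 = 0.4175%
Population std dev = √[2.7218 / 8] = 0.5833%
VaR = −(μ − z·σ) = −(0.4175 − 1.645 × 0.5833) = −(-0.5420) = 0.5420%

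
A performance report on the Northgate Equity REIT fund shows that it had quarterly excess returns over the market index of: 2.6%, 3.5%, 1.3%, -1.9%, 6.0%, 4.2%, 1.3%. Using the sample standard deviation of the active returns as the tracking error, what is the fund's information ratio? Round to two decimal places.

r̄ = (2.6 + 3.5 + 1.3 − 1.9 + 6 + 4.2 + 1.3) / 7 = 17.00 / 7 = 2.4286%
Σ(r − r̄)² = (2.6 − 2.4286)² + (3.5 − 2.4286)² + … = 38.3543
sample σ = √(38.3543 / 6) = √6.3924 = 2.5283%
IR = r̄ / tracking error = 2.4286 / 2.5283 = 0.9606

0.96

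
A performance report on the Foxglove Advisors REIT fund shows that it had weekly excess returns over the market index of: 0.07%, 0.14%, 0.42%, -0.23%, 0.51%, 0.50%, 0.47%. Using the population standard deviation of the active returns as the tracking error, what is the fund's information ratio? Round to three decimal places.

r̄ = (0.07 + 0.14 + 0.42 − 0.23 + 0.51 + 0.5 + 0.47) / 7 = 0.2686%
Σ(r − r̄)² = 0.4799; population σ = √(0.4799/7) = 0.2618%
IR = r̄ / tracking error = 0.2686 / 0.2618 = 1.0260

1.026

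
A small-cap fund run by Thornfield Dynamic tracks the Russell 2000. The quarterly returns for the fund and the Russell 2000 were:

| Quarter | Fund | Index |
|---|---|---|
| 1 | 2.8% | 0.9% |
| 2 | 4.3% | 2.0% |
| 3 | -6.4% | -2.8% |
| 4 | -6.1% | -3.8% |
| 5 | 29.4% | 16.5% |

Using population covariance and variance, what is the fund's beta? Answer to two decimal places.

r̄p = 4.8000%,  r̄m = 2.5600%
Cov = Σ(rp − r̄p)(rm − r̄m) / 5 = 95.1760
Var(rm) = Σ(rm − r̄m)² / 5 = 53.3144
β = Cov / Var = 95.1760 / 53.3144 = 1.7852

1.79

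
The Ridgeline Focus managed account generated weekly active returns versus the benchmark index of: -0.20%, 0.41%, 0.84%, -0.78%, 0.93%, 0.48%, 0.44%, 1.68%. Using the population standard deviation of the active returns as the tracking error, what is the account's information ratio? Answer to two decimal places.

0.69

Mean return r̄ = 3.800 / 8 = 0.4750%
Σ(r − r̄)² = (-0.2 − 0.4750)² + (0.41 − 0.4750)² + … = 3.8284
σ = √[3.8284 / 8] = 0.6918%
IR = r̄ / tracking error = 0.4750 / 0.6918 = 0.6866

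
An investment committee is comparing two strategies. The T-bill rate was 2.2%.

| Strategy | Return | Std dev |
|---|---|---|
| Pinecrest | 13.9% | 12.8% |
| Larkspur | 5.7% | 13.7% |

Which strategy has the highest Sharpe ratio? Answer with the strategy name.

Pinecrest

Pinecrest: Sharpe ratio = (13.9% − 2.2%) / 12.8% = 0.914
Larkspur: Sharpe ratio = (5.7% − 2.2%) / 13.7% = 0.255
Highest: Pinecrest (0.914).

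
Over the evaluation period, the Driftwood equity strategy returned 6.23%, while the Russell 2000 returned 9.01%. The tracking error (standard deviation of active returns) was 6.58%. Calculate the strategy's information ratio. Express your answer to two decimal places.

IR = (Rp − Rb) / TE = (6.23% − 9.01%) / 6.58% = -2.78% / 6.58% = -0.4225

-0.42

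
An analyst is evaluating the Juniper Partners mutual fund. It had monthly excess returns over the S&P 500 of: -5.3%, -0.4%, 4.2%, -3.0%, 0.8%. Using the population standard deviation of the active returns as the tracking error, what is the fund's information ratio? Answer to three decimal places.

r̄ = (-5.3 − 0.4 + 4.2 − 3 + 0.8) / 5 = -0.7400%
Population σ = √[Σ(r − r̄)² / 5] = √[52.7920 / 5] = √10.5584 = 3.2494%
IR = r̄ / tracking error = -0.7400 / 3.2494 = -0.2277

-0.228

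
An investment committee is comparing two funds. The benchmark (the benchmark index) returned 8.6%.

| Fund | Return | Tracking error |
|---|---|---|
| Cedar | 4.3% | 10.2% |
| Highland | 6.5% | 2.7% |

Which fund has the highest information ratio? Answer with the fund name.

Cedar

Cedar: IR = (4.3% − 8.6%) / 10.2% = -0.422
Highland: IR = (6.5% − 8.6%) / 2.7% = -0.778
Highest: Cedar (-0.422).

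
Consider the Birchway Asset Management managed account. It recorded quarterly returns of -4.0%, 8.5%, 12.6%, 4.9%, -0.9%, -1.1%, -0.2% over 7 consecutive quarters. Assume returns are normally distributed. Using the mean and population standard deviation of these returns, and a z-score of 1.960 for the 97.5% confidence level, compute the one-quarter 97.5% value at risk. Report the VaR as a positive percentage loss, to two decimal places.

r̄ = (-4 + 8.5 + 12.6 + 4.9 − 0.9 − 1.1 − 0.2) / 7 = 19.80 / 7 = 2.8286%
Σ(r − r̄)² = 217.0743; population σ = √(217.0743/7) = 5.5687%
VaR = −(r̄ − z·σ) = −(2.8286 − 1.960 × 5.5687) = −(-8.0861) = 8.0861%

8.09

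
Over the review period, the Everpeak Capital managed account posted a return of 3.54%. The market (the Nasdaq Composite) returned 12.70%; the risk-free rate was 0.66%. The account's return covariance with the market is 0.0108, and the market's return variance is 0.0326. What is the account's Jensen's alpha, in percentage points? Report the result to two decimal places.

β = Cov / Var = 0.0108 / 0.0326 = 0.3313
E[R] = Rf + β(Rm − Rf) = 0.66% + 0.3313 × (12.70% − 0.66%) = 4.6489%
α = Rp − E[R] = 3.54% − 4.6489% = -1.1089

-1.11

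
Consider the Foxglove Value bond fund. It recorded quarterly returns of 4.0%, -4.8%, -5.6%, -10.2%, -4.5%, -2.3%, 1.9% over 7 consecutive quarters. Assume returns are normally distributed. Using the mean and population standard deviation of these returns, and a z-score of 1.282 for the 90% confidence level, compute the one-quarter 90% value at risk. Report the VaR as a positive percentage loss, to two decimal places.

μ = (4 − 4.8 − 5.6 − 10.2 − 4.5 − 2.3 + 1.9) / 7 = -3.0714%
Population σ = √[Σ(r − μ)² / 7] = √[137.5543 / 7] = √19.6506 = 4.4329%
VaR = −(μ − z·σ) = −(-3.0714 − 1.282 × 4.4329) = −(-8.7544) = 8.7544%

8.75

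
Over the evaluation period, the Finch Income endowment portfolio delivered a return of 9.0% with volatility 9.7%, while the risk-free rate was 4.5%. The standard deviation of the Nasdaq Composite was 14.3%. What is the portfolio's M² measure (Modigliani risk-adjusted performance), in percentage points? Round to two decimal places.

11.13

Sharpe = (Rp − Rf) / σp = (9.0% − 4.5%) / 9.7% = 0.4639
M² = Rf + Sharpe × σm = 4.5% + 0.4639 × 14.3% = 11.1338%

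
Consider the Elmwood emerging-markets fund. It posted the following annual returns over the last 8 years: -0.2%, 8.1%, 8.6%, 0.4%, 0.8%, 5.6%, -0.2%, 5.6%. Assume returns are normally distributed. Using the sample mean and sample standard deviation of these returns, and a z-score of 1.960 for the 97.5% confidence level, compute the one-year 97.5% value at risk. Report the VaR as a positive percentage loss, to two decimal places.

Mean return r̄ = 28.70 / 8 = 3.5875%
Sample std dev = √[100.2088 / 7] = 3.7836%
VaR = −(r̄ − z·σ) = −(3.5875 − 1.960 × 3.7836) = −(-3.8284) = 3.8284%

3.83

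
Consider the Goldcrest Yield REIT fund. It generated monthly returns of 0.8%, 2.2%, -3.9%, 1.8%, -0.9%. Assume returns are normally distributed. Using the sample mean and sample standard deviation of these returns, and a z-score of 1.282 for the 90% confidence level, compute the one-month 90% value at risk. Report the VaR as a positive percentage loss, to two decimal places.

3.19

μ = (0.8 + 2.2 − 3.9 + 1.8 − 0.9) / 5 = 0.0000%
Sample std dev = √[24.7400 / 4] = 2.4870%
VaR = −(μ − z·σ) = −(0.0000 − 1.282 × 2.4870) = −(-3.1883) = 3.1883%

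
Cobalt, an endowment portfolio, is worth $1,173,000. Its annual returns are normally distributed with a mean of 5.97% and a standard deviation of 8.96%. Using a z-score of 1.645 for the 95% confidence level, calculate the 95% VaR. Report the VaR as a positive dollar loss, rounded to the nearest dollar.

$102,863

Return at the 95% tail: μ − z·σ = 5.97% − 1.645 × 8.96% = 5.97 − 14.7392 = -8.7692%
VaR = −(-8.7692%) × $1,173,000 = 8.7692% × $1,173,000 = $102,863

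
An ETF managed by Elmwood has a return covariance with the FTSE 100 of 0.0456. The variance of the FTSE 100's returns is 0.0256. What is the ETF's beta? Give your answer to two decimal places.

β = Cov(Rp, Rm) / Var(Rm) = 0.0456 / 0.0256 = 1.7813

1.78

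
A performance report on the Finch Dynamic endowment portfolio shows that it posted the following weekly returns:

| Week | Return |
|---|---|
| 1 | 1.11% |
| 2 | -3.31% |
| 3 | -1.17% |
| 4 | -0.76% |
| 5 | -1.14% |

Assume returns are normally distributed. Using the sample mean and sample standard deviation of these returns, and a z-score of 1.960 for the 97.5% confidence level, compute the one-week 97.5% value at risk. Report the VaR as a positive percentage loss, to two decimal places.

4.13

r̄ = (1.11 − 3.31 − 1.17 − 0.76 − 1.14) / 5 = -5.270 / 5 = -1.0540%
Σ(r − r̄)² = 9.8797; sample σ = √(9.8797/4) = 1.5716%
VaR = −(r̄ − z·σ) = −(-1.0540 − 1.960 × 1.5716) = −(-4.1343) = 4.1343%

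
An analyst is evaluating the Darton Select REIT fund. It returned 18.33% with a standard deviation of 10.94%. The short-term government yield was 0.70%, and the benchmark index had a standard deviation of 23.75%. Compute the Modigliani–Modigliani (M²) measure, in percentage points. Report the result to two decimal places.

38.97

Sharpe = (Rp − Rf) / σp = (18.33% − 0.70%) / 10.94% = 1.6115
M² = Rf + Sharpe × σm = 0.70% + 1.6115 × 23.75% = 38.9731%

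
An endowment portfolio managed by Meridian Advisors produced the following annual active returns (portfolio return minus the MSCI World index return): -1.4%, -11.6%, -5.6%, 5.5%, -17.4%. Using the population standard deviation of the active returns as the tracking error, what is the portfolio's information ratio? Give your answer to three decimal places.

-0.769

Mean return r̄ = -30.50 / 5 = -6.1000%
Population std dev = √[314.8400 / 5] = 7.9352%
IR = r̄ / tracking error = -6.1000 / 7.9352 = -0.7687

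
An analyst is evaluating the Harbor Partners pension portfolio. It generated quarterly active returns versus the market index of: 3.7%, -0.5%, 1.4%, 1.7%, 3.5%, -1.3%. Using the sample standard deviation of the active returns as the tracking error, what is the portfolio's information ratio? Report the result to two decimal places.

r̄ = (3.7 − 0.5 + 1.4 + 1.7 + 3.5 − 1.3) / 6 = 8.50 / 6 = 1.4167%
Σ(r − r̄)² = (3.7 − 1.4167)² + (-0.5 − 1.4167)² + … = 20.6883
σ = √[20.6883 / 5] = 2.0341%
IR = r̄ / tracking error = 1.4167 / 2.0341 = 0.6965

0.70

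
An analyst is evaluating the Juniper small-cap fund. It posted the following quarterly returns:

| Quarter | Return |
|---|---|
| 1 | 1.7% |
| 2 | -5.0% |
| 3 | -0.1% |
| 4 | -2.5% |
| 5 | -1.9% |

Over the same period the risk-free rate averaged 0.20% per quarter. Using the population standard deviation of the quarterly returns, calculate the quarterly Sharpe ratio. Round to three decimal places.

-0.778

r̄ = (1.7 − 5 − 0.1 − 2.5 − 1.9) / 5 = -7.80 / 5 = -1.5600%
Σ(r − r̄)² = 25.5920; population σ = √(25.5920/5) = 2.2624%
Sharpe = (r̄ − rf) / σ = (-1.5600 − 0.2) / 2.2624 = -1.7600 / 2.2624 = -0.7779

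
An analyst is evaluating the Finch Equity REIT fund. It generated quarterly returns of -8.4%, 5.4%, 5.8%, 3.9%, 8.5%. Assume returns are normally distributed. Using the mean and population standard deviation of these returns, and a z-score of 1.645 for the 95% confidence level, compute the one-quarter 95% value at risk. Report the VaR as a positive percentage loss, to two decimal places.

Mean return r̄ = 15.20 / 5 = 3.0400%
Σ(r − r̄)² = 174.6120; population σ = √(174.6120/5) = 5.9095%
VaR = −(r̄ − z·σ) = −(3.0400 − 1.645 × 5.9095) = −(-6.6811) = 6.6811%

6.68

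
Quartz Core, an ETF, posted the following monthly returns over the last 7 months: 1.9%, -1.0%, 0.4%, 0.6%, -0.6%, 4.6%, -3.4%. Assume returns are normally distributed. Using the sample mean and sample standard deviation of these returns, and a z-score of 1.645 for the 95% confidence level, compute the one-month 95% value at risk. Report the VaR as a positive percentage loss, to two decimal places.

μ = (1.9 − 1 + 0.4 + 0.6 − 0.6 + 4.6 − 3.4) / 7 = 2.50 / 7 = 0.3571%
Σ(r − μ)² = 37.3171; sample σ = √(37.3171/6) = 2.4939%
VaR = −(μ − z·σ) = −(0.3571 − 1.645 × 2.4939) = −(-3.7454) = 3.7454%

3.75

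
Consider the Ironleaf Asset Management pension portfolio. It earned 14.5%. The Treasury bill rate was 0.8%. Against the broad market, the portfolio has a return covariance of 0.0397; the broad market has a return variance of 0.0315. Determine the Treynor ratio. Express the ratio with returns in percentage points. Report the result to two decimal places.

β = Cov / Var = 0.0397 / 0.0315 = 1.2603
Treynor = (Rp − Rf) / β = (14.5% − 0.8%) / 1.2603 = 13.70 / 1.2603 = 10.8704

10.87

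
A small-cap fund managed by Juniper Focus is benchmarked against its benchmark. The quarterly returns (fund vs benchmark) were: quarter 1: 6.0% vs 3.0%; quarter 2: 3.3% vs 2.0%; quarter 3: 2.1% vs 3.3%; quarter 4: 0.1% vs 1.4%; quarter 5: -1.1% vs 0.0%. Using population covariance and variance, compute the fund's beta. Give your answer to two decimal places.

1.63

r̄p = 2.0800%,  r̄m = 1.9400%
Cov = Σ(rp − r̄p)(rm − r̄m) / 5 = 2.2988
Var(rm) = Σ(rm − r̄m)² / 5 = 1.4064
β = Cov / Var = 2.2988 / 1.4064 = 1.6345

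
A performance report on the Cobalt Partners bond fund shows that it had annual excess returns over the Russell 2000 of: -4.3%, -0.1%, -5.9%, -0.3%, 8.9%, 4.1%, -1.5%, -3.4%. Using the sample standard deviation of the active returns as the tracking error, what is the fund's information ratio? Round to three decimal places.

μ = (-4.3 − 0.1 − 5.9 − 0.3 + 8.9 + 4.1 − 1.5 − 3.4) / 8 = -2.50 / 8 = -0.3125%
Sample σ = √[Σ(r − μ)² / 7] = √[162.4488 / 7] = √23.2070 = 4.8174%
IR = μ / tracking error = -0.3125 / 4.8174 = -0.0649

-0.065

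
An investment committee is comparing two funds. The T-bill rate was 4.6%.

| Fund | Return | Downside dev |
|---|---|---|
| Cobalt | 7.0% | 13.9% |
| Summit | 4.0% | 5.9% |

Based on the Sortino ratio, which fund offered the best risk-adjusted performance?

Cobalt: Sortino ratio = (7.0% − 4.6%) / 13.9% = 0.173
Summit: Sortino ratio = (4.0% − 4.6%) / 5.9% = -0.102
Highest: Cobalt (0.173).

Cobalt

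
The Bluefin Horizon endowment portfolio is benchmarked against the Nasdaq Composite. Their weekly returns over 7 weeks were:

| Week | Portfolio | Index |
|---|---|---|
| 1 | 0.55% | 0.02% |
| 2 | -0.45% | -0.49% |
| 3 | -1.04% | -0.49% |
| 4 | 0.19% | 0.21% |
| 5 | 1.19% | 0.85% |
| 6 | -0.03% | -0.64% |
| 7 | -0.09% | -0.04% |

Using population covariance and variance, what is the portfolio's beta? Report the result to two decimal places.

1.14

r̄p = 0.0457%,  r̄m = -0.0829%
Cov = Σ(rp − r̄p)(rm − r̄m) / 7 = 0.2631
Var(rm) = Σ(rm − r̄m)² / 7 = 0.2300
β = Cov / Var = 0.2631 / 0.2300 = 1.1439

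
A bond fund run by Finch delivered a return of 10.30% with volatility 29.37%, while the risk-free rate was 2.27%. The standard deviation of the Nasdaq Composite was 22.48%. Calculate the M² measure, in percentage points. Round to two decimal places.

Sharpe = (Rp − Rf) / σp = (10.30% − 2.27%) / 29.37% = 0.2734
M² = Rf + Sharpe × σm = 2.27% + 0.2734 × 22.48% = 8.4160%

8.42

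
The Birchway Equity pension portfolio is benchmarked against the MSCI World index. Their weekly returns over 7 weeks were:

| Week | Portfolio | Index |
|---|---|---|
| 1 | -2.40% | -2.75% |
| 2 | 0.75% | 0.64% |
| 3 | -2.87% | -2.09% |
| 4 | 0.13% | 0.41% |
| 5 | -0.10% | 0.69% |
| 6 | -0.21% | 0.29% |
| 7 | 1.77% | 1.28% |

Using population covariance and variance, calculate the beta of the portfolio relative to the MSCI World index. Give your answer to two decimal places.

1.02

r̄p = -0.4186%,  r̄m = -0.2186%
Cov = Σ(rp − r̄p)(rm − r̄m) / 7 = 2.0896
Var(rm) = Σ(rm − r̄m)² / 7 = 2.0532
β = Cov / Var = 2.0896 / 2.0532 = 1.0177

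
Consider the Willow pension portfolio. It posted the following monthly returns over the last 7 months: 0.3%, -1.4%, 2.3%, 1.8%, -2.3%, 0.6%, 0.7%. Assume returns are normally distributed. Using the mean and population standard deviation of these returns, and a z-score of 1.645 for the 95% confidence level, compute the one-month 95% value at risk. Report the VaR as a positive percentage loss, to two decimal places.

μ = (0.3 − 1.4 + 2.3 + 1.8 − 2.3 + 0.6 + 0.7) / 7 = 2.00 / 7 = 0.2857%
Σ(r − μ)² = 16.1486; population σ = √(16.1486/7) = 1.5189%
VaR = −(μ − z·σ) = −(0.2857 − 1.645 × 1.5189) = −(-2.2129) = 2.2129%

2.21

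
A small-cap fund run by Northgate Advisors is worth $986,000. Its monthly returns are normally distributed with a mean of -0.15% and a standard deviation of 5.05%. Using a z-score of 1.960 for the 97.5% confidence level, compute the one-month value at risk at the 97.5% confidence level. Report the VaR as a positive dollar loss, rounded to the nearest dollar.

$99,073

Return at the 97.5% tail: μ − z·σ = -0.15% − 1.960 × 5.05% = -0.15 − 9.8980 = -10.0480%
VaR = −(-10.0480%) × $986,000 = 10.0480% × $986,000 = $99,073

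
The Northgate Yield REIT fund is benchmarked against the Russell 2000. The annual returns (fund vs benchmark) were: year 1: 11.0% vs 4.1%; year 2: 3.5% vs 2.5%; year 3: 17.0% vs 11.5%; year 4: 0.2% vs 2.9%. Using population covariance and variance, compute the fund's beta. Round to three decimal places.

r̄p = 7.9250%,  r̄m = 5.2500%
Cov = Σ(rp − r̄p)(rm − r̄m) / 4 = 20.8763
Var(rm) = Σ(rm − r̄m)² / 4 = 13.3675
β = Cov / Var = 20.8763 / 13.3675 = 1.5617

1.562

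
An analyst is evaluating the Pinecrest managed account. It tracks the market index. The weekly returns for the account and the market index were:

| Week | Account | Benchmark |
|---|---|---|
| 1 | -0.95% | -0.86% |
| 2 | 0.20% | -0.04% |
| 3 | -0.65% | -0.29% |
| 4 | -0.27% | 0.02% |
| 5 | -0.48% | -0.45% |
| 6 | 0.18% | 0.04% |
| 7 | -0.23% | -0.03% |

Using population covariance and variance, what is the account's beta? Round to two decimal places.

1.08

r̄p = -0.3143%,  r̄m = -0.2300%
Cov = Σ(rp − r̄p)(rm − r̄m) / 7 = 0.1023
Var(rm) = Σ(rm − r̄m)² / 7 = 0.0943
β = Cov / Var = 0.1023 / 0.0943 = 1.0848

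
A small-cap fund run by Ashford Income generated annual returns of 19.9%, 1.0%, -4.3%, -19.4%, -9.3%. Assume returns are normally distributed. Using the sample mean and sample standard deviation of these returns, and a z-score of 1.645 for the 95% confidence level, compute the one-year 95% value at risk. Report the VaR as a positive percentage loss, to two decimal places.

r̄ = (19.9 + 1 − 4.3 − 19.4 − 9.3) / 5 = -12.10 / 5 = -2.4200%
Sample σ = √[Σ(r − r̄)² / 4] = √[849.0680 / 4] = √212.2670 = 14.5694%
VaR = −(r̄ − z·σ) = −(-2.4200 − 1.645 × 14.5694) = −(-26.3867) = 26.3867%

26.39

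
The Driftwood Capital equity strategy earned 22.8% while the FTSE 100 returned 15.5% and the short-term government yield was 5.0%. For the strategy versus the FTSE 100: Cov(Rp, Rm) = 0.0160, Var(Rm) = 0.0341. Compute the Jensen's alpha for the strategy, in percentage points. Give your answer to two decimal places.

12.87

β = Cov / Var = 0.0160 / 0.0341 = 0.4692
E[R] = Rf + β(Rm − Rf) = 5.0% + 0.4692 × (15.5% − 5.0%) = 9.9266%
α = Rp − E[R] = 22.8% − 9.9266% = 12.8734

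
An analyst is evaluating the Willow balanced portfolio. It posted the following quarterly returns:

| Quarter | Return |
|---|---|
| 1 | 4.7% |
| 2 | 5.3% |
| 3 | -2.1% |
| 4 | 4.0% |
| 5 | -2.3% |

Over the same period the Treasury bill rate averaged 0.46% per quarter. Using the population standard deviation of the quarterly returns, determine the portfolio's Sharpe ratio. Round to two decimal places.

r̄ = (4.7 + 5.3 − 2.1 + 4 − 2.3) / 5 = 1.9200%
Population σ = √[Σ(r − r̄)² / 5] = √[57.4480 / 5] = √11.4896 = 3.3896%
Sharpe = (r̄ − rf) / σ = (1.9200 − 0.46) / 3.3896 = 1.4600 / 3.3896 = 0.4307

0.43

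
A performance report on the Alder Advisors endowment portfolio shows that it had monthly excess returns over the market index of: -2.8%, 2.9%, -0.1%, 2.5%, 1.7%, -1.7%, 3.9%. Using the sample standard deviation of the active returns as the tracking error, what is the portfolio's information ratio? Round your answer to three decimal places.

0.365

r̄ = (-2.8 + 2.9 − 0.1 + 2.5 + 1.7 − 1.7 + 3.9) / 7 = 6.40 / 7 = 0.9143%
Σ(r − r̄)² = (-2.8 − 0.9143)² + (2.9 − 0.9143)² + (-0.1 − 0.9143)² + … = 37.6486
σ = √[37.6486 / 6] = 2.5049%
IR = r̄ / tracking error = 0.9143 / 2.5049 = 0.3650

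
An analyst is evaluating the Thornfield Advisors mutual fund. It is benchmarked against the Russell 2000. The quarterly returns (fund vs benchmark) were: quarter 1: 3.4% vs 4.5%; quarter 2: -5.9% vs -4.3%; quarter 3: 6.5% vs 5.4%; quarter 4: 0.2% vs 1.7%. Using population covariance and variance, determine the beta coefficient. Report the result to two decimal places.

1.19

r̄p = 1.0500%,  r̄m = 1.8250%
Cov = Σ(rp − r̄p)(rm − r̄m) / 4 = 17.1113
Var(rm) = Σ(rm − r̄m)² / 4 = 14.3669
β = Cov / Var = 17.1113 / 14.3669 = 1.1910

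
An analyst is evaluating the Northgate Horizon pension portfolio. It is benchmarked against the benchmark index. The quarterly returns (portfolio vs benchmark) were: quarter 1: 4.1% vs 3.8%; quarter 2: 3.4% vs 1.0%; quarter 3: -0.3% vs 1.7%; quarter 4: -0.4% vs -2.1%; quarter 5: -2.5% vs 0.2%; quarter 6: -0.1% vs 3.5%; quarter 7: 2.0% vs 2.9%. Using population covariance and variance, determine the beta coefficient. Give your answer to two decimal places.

r̄p = 0.8857%,  r̄m = 1.5714%
Cov = Σ(rp − r̄p)(rm − r̄m) / 7 = 2.0739
Var(rm) = Σ(rm − r̄m)² / 7 = 3.7363
β = Cov / Var = 2.0739 / 3.7363 = 0.5551

0.56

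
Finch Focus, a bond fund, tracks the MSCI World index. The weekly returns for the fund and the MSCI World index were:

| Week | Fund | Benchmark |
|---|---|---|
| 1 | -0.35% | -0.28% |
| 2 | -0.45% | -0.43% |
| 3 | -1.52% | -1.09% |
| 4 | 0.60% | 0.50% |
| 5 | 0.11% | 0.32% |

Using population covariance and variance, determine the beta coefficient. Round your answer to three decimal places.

r̄p = -0.3220%,  r̄m = -0.1960%
Cov = Σ(rp − r̄p)(rm − r̄m) / 5 = 0.3936
Var(rm) = Σ(rm − r̄m)² / 5 = 0.3223
β = Cov / Var = 0.3936 / 0.3223 = 1.2212

1.221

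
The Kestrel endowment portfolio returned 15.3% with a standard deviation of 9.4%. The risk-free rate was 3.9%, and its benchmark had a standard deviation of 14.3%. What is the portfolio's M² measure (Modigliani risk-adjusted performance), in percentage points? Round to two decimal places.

Sharpe = (Rp − Rf) / σp = (15.3% − 3.9%) / 9.4% = 1.2128
M² = Rf + Sharpe × σm = 3.9% + 1.2128 × 14.3% = 21.2430%

21.24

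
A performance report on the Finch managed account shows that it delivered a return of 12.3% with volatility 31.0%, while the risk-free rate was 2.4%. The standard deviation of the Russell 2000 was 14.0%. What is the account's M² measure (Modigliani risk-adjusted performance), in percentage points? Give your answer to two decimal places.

6.87

Sharpe = (Rp − Rf) / σp = (12.3% − 2.4%) / 31.0% = 0.3194
M² = Rf + Sharpe × σm = 2.4% + 0.3194 × 14.0% = 6.8716%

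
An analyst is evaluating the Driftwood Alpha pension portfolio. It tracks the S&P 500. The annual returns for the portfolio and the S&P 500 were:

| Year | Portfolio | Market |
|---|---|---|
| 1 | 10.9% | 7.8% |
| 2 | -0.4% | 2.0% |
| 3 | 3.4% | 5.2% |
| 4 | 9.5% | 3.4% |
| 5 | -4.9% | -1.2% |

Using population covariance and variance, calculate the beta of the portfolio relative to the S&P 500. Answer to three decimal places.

1.672

r̄p = 3.7000%,  r̄m = 3.4400%
Cov = Σ(rp − r̄p)(rm − r̄m) / 5 = 15.2880
Var(rm) = Σ(rm − r̄m)² / 5 = 9.1424
β = Cov / Var = 15.2880 / 9.1424 = 1.6722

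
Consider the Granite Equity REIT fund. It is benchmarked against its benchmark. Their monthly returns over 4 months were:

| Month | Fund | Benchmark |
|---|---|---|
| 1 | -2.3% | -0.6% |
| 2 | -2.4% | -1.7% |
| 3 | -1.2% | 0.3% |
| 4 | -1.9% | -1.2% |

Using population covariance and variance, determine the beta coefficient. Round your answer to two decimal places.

r̄p = -1.9500%,  r̄m = -0.8000%
Cov = Σ(rp − r̄p)(rm − r̄m) / 4 = 0.2850
Var(rm) = Σ(rm − r̄m)² / 4 = 0.5550
β = Cov / Var = 0.2850 / 0.5550 = 0.5135

0.51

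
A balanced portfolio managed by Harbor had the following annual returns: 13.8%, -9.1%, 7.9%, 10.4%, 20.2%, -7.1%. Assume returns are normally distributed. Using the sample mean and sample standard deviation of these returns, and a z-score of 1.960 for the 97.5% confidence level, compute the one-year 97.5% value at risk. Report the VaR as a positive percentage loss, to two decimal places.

r̄ = (13.8 − 9.1 + 7.9 + 10.4 + 20.2 − 7.1) / 6 = 6.0167%
Sample std dev = √[685.0683 / 5] = 11.7053%
VaR = −(r̄ − z·σ) = −(6.0167 − 1.960 × 11.7053) = −(-16.9257) = 16.9257%

16.93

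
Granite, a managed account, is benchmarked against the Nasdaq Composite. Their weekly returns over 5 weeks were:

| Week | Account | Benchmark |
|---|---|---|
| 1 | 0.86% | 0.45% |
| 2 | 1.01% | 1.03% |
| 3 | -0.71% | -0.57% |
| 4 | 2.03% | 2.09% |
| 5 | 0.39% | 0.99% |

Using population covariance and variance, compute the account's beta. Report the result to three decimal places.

0.960

r̄p = 0.7160%,  r̄m = 0.7980%
Cov = Σ(rp − r̄p)(rm − r̄m) / 5 = 0.7208
Var(rm) = Σ(rm − r̄m)² / 5 = 0.7505
β = Cov / Var = 0.7208 / 0.7505 = 0.9604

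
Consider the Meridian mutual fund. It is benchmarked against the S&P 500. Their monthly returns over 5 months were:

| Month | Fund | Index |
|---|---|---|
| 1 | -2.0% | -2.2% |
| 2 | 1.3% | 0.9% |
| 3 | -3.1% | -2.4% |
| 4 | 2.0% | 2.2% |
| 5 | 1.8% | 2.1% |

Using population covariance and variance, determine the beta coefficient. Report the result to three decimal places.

1.029

r̄p = 0.0000%,  r̄m = 0.1200%
Cov = Σ(rp − r̄p)(rm − r̄m) / 5 = 4.2380
Var(rm) = Σ(rm − r̄m)² / 5 = 4.1176
β = Cov / Var = 4.2380 / 4.1176 = 1.0292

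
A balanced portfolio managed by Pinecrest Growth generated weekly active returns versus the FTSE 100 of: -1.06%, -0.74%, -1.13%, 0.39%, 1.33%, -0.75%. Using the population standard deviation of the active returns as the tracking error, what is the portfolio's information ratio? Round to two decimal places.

-0.37

Mean return r̄ = -1.960 / 6 = -0.3267%
Σ(r − r̄)² = 4.7913; population σ = √(4.7913/6) = 0.8936%
IR = r̄ / tracking error = -0.3267 / 0.8936 = -0.3656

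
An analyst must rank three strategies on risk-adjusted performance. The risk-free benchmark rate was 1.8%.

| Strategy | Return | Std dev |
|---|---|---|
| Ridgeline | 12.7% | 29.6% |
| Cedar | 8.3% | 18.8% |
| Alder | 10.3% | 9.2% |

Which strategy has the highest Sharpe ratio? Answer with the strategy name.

Alder

Ridgeline: Sharpe ratio = (12.7% − 1.8%) / 29.6% = 0.368
Cedar: Sharpe ratio = (8.3% − 1.8%) / 18.8% = 0.346
Alder: Sharpe ratio = (10.3% − 1.8%) / 9.2% = 0.924
Highest: Alder (0.924).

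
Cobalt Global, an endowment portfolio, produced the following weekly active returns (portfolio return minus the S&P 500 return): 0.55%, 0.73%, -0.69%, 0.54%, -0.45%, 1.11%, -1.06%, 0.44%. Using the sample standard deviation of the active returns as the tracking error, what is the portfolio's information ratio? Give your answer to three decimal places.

Mean return r̄ = 1.170 / 8 = 0.1463%
Sample std dev = √[4.1838 / 7] = 0.7731%
IR = r̄ / tracking error = 0.1463 / 0.7731 = 0.1892

0.189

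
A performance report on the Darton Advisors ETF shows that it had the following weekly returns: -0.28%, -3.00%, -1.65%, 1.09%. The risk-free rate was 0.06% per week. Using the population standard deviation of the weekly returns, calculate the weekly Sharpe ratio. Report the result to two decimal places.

r̄ = (-0.28 − 3 − 1.65 + 1.09) / 4 = -0.9600%
Σ(r − r̄)² = (-0.28 − (-0.9600))² + (-3 − (-0.9600))² + … = 9.3026
population σ = √(9.3026 / 4) = √2.3257 = 1.5250%
Sharpe = (r̄ − rf) / σ = (-0.9600 − 0.06) / 1.5250 = -1.0200 / 1.5250 = -0.6689

-0.67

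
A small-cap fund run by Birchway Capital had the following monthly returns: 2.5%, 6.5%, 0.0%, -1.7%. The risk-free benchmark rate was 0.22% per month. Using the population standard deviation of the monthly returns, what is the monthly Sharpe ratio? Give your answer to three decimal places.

0.520

r̄ = (2.5 + 6.5 + 0 − 1.7) / 4 = 1.8250%
Σ(r − r̄)² = (2.5 − 1.8250)² + (6.5 − 1.8250)² + (0 − 1.8250)² + … = 38.0675
population σ = √(38.0675 / 4) = √9.5169 = 3.0849%
Sharpe = (r̄ − rf) / σ = (1.8250 − 0.22) / 3.0849 = 1.6050 / 3.0849 = 0.5203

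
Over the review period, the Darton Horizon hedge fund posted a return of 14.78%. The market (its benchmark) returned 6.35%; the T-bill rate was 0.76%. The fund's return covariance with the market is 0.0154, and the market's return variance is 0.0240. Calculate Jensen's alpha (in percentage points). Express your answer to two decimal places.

10.43

β = Cov / Var = 0.0154 / 0.0240 = 0.6417
E[R] = Rf + β(Rm − Rf) = 0.76% + 0.6417 × (6.35% − 0.76%) = 4.3471%
α = Rp − E[R] = 14.78% − 4.3471% = 10.4329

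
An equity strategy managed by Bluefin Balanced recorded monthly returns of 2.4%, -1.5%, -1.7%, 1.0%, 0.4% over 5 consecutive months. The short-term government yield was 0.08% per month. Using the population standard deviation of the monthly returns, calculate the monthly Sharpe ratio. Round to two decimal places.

0.03

r̄ = (2.4 − 1.5 − 1.7 + 1 + 0.4) / 5 = 0.1200%
Σ(r − r̄)² = (2.4 − 0.1200)² + (-1.5 − 0.1200)² + (-1.7 − 0.1200)² + … = 11.9880
σ = √[11.9880 / 5] = 1.5484%
Sharpe = (r̄ − rf) / σ = (0.1200 − 0.08) / 1.5484 = 0.0400 / 1.5484 = 0.0258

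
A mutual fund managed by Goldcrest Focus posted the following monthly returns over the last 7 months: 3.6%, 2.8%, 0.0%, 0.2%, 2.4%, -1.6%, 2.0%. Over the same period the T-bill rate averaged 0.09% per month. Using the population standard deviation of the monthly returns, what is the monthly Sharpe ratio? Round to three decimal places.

0.731

μ = (3.6 + 2.8 + 0 + 0.2 + 2.4 − 1.6 + 2) / 7 = 9.40 / 7 = 1.3429%
Σ(r − μ)² = 20.5371; population σ = √(20.5371/7) = 1.7129%
Sharpe = (μ − rf) / σ = (1.3429 − 0.09) / 1.7129 = 1.2529 / 1.7129 = 0.7314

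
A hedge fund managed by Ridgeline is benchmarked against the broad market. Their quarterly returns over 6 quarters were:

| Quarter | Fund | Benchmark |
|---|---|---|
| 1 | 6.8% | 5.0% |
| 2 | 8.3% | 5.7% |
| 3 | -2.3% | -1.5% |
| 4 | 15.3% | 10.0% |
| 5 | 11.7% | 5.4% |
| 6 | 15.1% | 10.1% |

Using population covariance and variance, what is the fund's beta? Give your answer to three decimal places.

r̄p = 9.1500%,  r̄m = 5.7833%
Cov = Σ(rp − r̄p)(rm − r̄m) / 6 = 22.6575
Var(rm) = Σ(rm − r̄m)² / 6 = 15.0381
β = Cov / Var = 22.6575 / 15.0381 = 1.5067

1.507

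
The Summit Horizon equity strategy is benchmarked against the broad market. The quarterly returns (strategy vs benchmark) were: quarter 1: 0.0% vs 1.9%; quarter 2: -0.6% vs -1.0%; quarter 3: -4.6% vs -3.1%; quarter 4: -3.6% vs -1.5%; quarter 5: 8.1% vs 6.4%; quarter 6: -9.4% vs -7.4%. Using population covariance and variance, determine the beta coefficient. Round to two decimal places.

1.23

r̄p = -1.6833%,  r̄m = -0.7833%
Cov = Σ(rp − r̄p)(rm − r̄m) / 6 = 22.2914
Var(rm) = Σ(rm − r̄m)² / 6 = 18.0847
β = Cov / Var = 22.2914 / 18.0847 = 1.2326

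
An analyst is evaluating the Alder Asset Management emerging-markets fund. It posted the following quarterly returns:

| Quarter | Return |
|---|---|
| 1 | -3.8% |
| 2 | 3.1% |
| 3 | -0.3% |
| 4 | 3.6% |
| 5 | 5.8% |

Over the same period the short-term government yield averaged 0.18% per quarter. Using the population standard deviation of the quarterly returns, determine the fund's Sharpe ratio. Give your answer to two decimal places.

Mean return r̄ = 8.40 / 5 = 1.6800%
Σ(r − r̄)² = 56.6280; population σ = √(56.6280/5) = 3.3654%
Sharpe = (r̄ − rf) / σ = (1.6800 − 0.18) / 3.3654 = 1.5000 / 3.3654 = 0.4457

0.45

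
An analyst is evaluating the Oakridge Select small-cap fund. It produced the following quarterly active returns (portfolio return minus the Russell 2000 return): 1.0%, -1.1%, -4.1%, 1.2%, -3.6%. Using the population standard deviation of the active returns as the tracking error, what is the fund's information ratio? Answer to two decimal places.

r̄ = (1 − 1.1 − 4.1 + 1.2 − 3.6) / 5 = -6.60 / 5 = -1.3200%
Σ(r − r̄)² = (1 − (-1.3200))² + (-1.1 − (-1.3200))² + … = 24.7080
σ = √[24.7080 / 5] = 2.2230%
IR = r̄ / tracking error = -1.3200 / 2.2230 = -0.5938

-0.59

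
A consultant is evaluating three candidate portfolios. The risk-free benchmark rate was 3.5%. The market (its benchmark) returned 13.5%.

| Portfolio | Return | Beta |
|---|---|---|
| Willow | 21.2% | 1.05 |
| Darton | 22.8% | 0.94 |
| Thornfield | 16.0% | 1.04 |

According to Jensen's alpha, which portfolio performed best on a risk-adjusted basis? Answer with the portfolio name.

Willow: α = 21.2% − [3.5% + 1.05 × (13.5% − 3.5%)] = 7.200
Darton: α = 22.8% − [3.5% + 0.94 × (13.5% − 3.5%)] = 9.900
Thornfield: α = 16.0% − [3.5% + 1.04 × (13.5% − 3.5%)] = 2.100
Highest: Darton (9.900).

Darton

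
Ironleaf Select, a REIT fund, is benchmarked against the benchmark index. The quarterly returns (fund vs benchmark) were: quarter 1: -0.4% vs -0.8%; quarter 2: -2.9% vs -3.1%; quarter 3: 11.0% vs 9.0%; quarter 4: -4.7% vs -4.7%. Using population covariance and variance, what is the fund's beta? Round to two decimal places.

r̄p = 0.7500%,  r̄m = 0.1000%
Cov = Σ(rp − r̄p)(rm − r̄m) / 4 = 32.5250
Var(rm) = Σ(rm − r̄m)² / 4 = 28.3250
β = Cov / Var = 32.5250 / 28.3250 = 1.1483

1.15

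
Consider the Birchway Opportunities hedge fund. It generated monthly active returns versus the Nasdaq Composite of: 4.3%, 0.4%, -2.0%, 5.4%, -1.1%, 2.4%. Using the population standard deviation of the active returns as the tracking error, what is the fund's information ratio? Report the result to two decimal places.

0.58

μ = (4.3 + 0.4 − 2 + 5.4 − 1.1 + 2.4) / 6 = 9.40 / 6 = 1.5667%
Σ(r − μ)² = (4.3 − 1.5667)² + (0.4 − 1.5667)² + … = 44.0533
σ = √[44.0533 / 6] = 2.7097%
IR = μ / tracking error = 1.5667 / 2.7097 = 0.5782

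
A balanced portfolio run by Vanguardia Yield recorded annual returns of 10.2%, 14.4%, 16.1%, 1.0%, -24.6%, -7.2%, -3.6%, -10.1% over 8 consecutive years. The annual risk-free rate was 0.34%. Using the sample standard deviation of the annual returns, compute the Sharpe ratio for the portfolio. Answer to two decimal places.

-0.06

Mean return μ = -3.80 / 8 = -0.4750%
Sample std dev = √[1341.7750 / 7] = 13.8449%
Sharpe = (μ − rf) / σ = (-0.4750 − 0.34) / 13.8449 = -0.8150 / 13.8449 = -0.0589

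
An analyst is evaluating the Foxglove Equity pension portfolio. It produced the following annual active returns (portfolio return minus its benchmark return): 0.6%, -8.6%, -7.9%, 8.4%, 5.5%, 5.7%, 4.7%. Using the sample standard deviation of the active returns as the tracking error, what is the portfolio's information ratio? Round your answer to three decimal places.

0.175

Mean return μ = 8.40 / 7 = 1.2000%
Σ(r − μ)² = 282.0400; sample σ = √(282.0400/6) = 6.8561%
IR = μ / tracking error = 1.2000 / 6.8561 = 0.1750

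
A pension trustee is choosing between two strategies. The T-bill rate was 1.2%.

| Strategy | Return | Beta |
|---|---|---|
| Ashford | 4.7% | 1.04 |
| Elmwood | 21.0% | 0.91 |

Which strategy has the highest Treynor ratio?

Ashford: Treynor = (4.7% − 1.2%) / 1.04 = 3.365
Elmwood: Treynor = (21.0% − 1.2%) / 0.91 = 21.758
Highest: Elmwood (21.758).

Elmwood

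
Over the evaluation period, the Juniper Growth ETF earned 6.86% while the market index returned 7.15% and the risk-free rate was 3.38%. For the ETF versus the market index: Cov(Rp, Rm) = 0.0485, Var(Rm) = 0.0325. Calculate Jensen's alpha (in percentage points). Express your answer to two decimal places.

β = Cov / Var = 0.0485 / 0.0325 = 1.4923
E[R] = Rf + β(Rm − Rf) = 3.38% + 1.4923 × (7.15% − 3.38%) = 9.0060%
α = Rp − E[R] = 6.86% − 9.0060% = -2.1460

-2.15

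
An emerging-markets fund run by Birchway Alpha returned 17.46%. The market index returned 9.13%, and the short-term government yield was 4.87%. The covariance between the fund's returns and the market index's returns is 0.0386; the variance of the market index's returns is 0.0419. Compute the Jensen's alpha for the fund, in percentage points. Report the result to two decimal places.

β = Cov / Var = 0.0386 / 0.0419 = 0.9212
E[R] = Rf + β(Rm − Rf) = 4.87% + 0.9212 × (9.13% − 4.87%) = 8.7943%
α = Rp − E[R] = 17.46% − 8.7943% = 8.6657

8.67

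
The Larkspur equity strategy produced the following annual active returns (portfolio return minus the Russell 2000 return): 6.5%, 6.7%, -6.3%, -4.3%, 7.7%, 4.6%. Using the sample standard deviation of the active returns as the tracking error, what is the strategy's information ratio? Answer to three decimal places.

r̄ = (6.5 + 6.7 − 6.3 − 4.3 + 7.7 + 4.6) / 6 = 14.90 / 6 = 2.4833%
Sample σ = √[Σ(r − r̄)² / 5] = √[188.7683 / 5] = √37.7537 = 6.1444%
IR = r̄ / tracking error = 2.4833 / 6.1444 = 0.4042

0.404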